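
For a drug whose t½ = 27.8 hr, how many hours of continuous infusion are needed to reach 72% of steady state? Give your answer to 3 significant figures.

k = ln 2 / 27.8 = 0.02493 hr⁻¹
f = 1 − e^(−kt)  ⇒  t = −ln(1 − f) / k
t = −ln(1 − 0.72) / 0.02493 = 1.273 / 0.02493 ≈ 51.1 hours

51.1 hours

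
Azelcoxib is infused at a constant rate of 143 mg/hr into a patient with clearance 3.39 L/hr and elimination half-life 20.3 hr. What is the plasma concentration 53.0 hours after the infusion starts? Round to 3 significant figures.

35.3 mg/L

Css = rate / CL = 143 / 3.39 = 42.18 mg/L
k = ln 2 / 20.3 = 0.03415 hr⁻¹
C(t) = Css (1 − e^(−kt)) = 42.18 × (1 − e^(−1.810)) = 42.18 × 0.8363 ≈ 35.3 mg/L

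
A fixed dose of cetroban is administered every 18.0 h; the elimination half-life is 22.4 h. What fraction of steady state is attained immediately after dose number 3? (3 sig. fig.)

k = ln 2 / 22.4 = 0.03094 h⁻¹
f_n = 1 − e^(−nkτ) = 1 − e^(−3 × 0.03094 × 18.0) = 1 − e^(−1.671) = 1 − 0.1881 ≈ 0.812

0.812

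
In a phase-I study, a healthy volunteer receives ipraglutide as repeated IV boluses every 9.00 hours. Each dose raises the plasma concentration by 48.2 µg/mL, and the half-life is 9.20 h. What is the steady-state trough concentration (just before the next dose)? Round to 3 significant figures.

k = ln 2 / 9.20 = 0.07534 h⁻¹
Fraction remaining after one interval: e^(−kτ) = e^(−0.07534 × 9.00) = 0.5076
R = 1 / (1 − 0.5076) = 2.031
Css,max = 48.2 × 2.031 = 97.89 µg/mL
Css,min = Css,max × e^(−kτ) = 97.89 × 0.5076 ≈ 49.7 µg/mL

49.7 µg/mL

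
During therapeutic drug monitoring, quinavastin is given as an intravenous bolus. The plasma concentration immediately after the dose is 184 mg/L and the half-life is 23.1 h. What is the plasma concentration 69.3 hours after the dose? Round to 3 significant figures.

k = ln 2 / 23.1 = 0.03001 h⁻¹
C(t) = C₀ e^(−kt) = 184 × e^(−0.03001 × 69.3) = 184 × e^(−2.079) = 184 × 0.1250 ≈ 23.0 mg/L

23.0 mg/L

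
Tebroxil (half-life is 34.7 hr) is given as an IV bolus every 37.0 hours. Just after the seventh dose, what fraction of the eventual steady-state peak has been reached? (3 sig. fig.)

0.994

k = ln 2 / 34.7 = 0.01998 hr⁻¹
f_n = 1 − e^(−nkτ) = 1 − e^(−7 × 0.01998 × 37.0) = 1 − e^(−5.174) = 1 − 0.005664 ≈ 0.994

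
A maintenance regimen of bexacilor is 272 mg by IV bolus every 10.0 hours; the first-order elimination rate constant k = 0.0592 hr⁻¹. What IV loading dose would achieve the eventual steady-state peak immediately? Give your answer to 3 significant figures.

609 mg

Accumulation ratio R = 1 / (1 − e^(−kτ)) = 1 / (1 − e^(−0.05920×10.0)) = 1 / (1 − 0.5532) = 2.238
Loading dose = maintenance dose × R = 272 × 2.238 ≈ 609 mg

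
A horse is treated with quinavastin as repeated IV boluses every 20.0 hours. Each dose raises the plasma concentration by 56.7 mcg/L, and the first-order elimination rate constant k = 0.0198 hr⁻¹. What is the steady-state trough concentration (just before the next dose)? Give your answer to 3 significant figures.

Fraction remaining after one interval: e^(−kτ) = e^(−0.01980 × 20.0) = 0.6730
R = 1 / (1 − 0.6730) = 3.058
Css,max = 56.7 × 3.058 = 173.4 mcg/L
Css,min = Css,max × e^(−kτ) = 173.4 × 0.6730 ≈ 117 mcg/L

117 mcg/L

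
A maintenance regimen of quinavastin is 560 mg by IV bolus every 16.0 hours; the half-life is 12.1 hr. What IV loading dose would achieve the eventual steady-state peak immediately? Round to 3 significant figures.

933 mg

k = ln 2 / 12.1 = 0.05728 hr⁻¹
Accumulation ratio R = 1 / (1 − e^(−kτ)) = 1 / (1 − e^(−0.05728×16.0)) = 1 / (1 − 0.3999) = 1.666
Loading dose = maintenance dose × R = 560 × 1.666 ≈ 933 mg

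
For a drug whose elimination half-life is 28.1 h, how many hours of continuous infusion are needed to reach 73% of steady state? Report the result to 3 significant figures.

k = ln 2 / 28.1 = 0.02467 h⁻¹
f = 1 − e^(−kt)  ⇒  t = −ln(1 − f) / k
t = −ln(1 − 0.73) / 0.02467 = 1.309 / 0.02467 ≈ 53.1 hours

53.1 hours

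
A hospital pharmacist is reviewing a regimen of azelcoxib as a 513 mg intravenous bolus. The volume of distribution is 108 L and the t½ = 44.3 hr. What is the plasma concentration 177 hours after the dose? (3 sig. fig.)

0.298 mg/L

C₀ = dose / V = 513 / 108 = 4.750 mg/L
k = ln 2 / 44.3 = 0.01565 hr⁻¹
C(t) = C₀ e^(−kt) = 4.750 × e^(−0.01565 × 177) = 4.750 × e^(−2.769) = 4.750 × 0.06270 ≈ 0.298 mg/L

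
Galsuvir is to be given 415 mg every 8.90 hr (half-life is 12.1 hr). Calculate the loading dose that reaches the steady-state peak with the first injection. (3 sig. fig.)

k = ln 2 / 12.1 = 0.05728 hr⁻¹
Accumulation ratio R = 1 / (1 − e^(−kτ)) = 1 / (1 − e^(−0.05728×8.90)) = 1 / (1 − 0.6006) = 2.504
Loading dose = maintenance dose × R = 415 × 2.504 ≈ 1040 mg

1040 mg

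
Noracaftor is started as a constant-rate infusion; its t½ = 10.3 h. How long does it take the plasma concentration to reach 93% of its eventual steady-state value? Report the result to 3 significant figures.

k = ln 2 / 10.3 = 0.06730 h⁻¹
f = 1 − e^(−kt)  ⇒  t = −ln(1 − f) / k
t = −ln(1 − 0.93) / 0.06730 = 2.659 / 0.06730 ≈ 39.5 hours

39.5 hours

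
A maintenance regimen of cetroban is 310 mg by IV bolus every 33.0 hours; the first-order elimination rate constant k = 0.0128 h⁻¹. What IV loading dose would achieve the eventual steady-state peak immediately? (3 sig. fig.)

900 mg

Accumulation ratio R = 1 / (1 − e^(−kτ)) = 1 / (1 − e^(−0.01280×33.0)) = 1 / (1 − 0.6555) = 2.903
Loading dose = maintenance dose × R = 310 × 2.903 ≈ 900 mg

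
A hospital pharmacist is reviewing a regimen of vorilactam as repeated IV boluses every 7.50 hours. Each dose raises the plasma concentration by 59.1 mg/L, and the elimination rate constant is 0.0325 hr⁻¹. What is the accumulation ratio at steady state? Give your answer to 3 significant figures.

Fraction remaining after one interval: e^(−kτ) = e^(−0.03250 × 7.50) = 0.7837
R = 1 / (1 − 0.7837) = 1 / 0.2163 ≈ 4.62

4.62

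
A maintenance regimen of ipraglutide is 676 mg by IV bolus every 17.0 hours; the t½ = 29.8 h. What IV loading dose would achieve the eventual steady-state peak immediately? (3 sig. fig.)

k = ln 2 / 29.8 = 0.02326 h⁻¹
Accumulation ratio R = 1 / (1 − e^(−kτ)) = 1 / (1 − e^(−0.02326×17.0)) = 1 / (1 − 0.6734) = 3.062
Loading dose = maintenance dose × R = 676 × 3.062 ≈ 2070 mg

2070 mg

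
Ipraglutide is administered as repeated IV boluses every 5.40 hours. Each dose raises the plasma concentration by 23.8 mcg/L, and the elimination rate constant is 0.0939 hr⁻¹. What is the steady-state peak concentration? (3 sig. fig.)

59.8 mcg/L

Fraction remaining after one interval: e^(−kτ) = e^(−0.09390 × 5.40) = 0.6023
R = 1 / (1 − 0.6023) = 2.514
Css,max = 23.8 × 2.514 ≈ 59.8 mcg/L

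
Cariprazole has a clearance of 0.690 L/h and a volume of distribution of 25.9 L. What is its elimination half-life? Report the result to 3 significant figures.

26.0 hours

k = CL / V = 0.690 / 25.9 = 0.02664 h⁻¹
t½ = ln 2 / k = ln 2 / 0.02664 ≈ 26.0 hours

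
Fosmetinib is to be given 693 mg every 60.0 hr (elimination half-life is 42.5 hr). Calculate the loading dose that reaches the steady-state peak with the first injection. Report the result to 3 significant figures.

k = ln 2 / 42.5 = 0.01631 hr⁻¹
Accumulation ratio R = 1 / (1 − e^(−kτ)) = 1 / (1 − e^(−0.01631×60.0)) = 1 / (1 − 0.3759) = 1.602
Loading dose = maintenance dose × R = 693 × 1.602 ≈ 1110 mg

1110 mg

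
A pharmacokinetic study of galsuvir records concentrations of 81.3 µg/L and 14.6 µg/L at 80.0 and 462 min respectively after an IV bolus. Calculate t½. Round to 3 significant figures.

154 minutes

k = ln(C₁/C₂) / (t₂ − t₁) = ln(81.3/14.6) / (462 − 80.0)
  = 1.717 / 382.0 = 0.004495 min⁻¹
t½ = ln 2 / k = ln 2 / 0.004495 ≈ 154 minutes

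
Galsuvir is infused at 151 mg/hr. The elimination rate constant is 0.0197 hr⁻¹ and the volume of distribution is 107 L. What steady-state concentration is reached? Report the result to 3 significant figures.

71.6 µg/mL

CL = k · V = 0.0197 × 107 = 2.108 L/hr
Css = rate / CL = 151 / 2.108 ≈ 71.6 µg/mL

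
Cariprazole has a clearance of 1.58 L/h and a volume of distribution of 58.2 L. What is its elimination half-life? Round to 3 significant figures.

25.5 hours

k = CL / V = 1.58 / 58.2 = 0.02715 h⁻¹
t½ = ln 2 / k = ln 2 / 0.02715 ≈ 25.5 hours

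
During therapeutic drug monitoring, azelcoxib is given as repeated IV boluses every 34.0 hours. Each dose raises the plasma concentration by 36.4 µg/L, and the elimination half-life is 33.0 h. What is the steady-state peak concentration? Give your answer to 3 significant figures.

k = ln 2 / 33.0 = 0.02100 h⁻¹
Fraction remaining after one interval: e^(−kτ) = e^(−0.02100 × 34.0) = 0.4896
R = 1 / (1 − 0.4896) = 1.959
Css,max = 36.4 × 1.959 ≈ 71.3 µg/L

71.3 µg/L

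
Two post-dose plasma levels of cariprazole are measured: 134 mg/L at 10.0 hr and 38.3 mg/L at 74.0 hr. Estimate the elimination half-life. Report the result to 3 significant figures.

k = ln(C₁/C₂) / (t₂ − t₁) = ln(134/38.3) / (74.0 − 10.0)
  = 1.252 / 64.00 = 0.01957 hr⁻¹
t½ = ln 2 / k = ln 2 / 0.01957 ≈ 35.4 hours

35.4 hours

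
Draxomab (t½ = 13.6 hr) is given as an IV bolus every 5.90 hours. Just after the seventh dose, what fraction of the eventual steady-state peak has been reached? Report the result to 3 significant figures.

0.878

k = ln 2 / 13.6 = 0.05097 hr⁻¹
f_n = 1 − e^(−nkτ) = 1 − e^(−7 × 0.05097 × 5.90) = 1 − e^(−2.105) = 1 − 0.1219 ≈ 0.878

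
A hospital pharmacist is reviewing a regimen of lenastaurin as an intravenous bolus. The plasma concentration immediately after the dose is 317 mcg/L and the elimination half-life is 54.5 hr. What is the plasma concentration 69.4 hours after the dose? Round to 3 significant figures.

k = ln 2 / 54.5 = 0.01272 hr⁻¹
69.4 hr is 1.273 half-lives, so C = 317 × (1/2)^1.273 = 317 × 0.4137 ≈ 131 mcg/L

131 mcg/L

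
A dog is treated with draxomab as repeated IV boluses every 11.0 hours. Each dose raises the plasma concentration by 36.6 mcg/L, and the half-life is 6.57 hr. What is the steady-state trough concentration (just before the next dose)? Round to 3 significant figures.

16.7 mcg/L

k = ln 2 / 6.57 = 0.1055 hr⁻¹
Fraction remaining after one interval: e^(−kτ) = e^(−0.1055 × 11.0) = 0.3133
R = 1 / (1 − 0.3133) = 1.456
Css,max = 36.6 × 1.456 = 53.30 mcg/L
Css,min = Css,max × e^(−kτ) = 53.30 × 0.3133 ≈ 16.7 mcg/L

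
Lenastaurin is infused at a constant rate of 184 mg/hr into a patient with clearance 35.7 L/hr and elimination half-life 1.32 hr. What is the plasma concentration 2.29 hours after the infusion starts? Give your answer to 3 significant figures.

Css = rate / CL = 184 / 35.7 = 5.154 µg/mL
k = ln 2 / 1.32 = 0.5251 hr⁻¹
C(t) = Css (1 − e^(−kt)) = 5.154 × (1 − e^(−1.203)) = 5.154 × 0.6996 ≈ 3.61 µg/mL

3.61 µg/mL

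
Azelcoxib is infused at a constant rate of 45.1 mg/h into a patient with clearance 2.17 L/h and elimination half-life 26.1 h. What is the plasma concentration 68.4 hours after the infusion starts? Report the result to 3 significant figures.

Css = rate / CL = 45.1 / 2.17 = 20.78 µg/mL
k = ln 2 / 26.1 = 0.02656 h⁻¹
C(t) = Css (1 − e^(−kt)) = 20.78 × (1 − e^(−1.817)) = 20.78 × 0.8374 ≈ 17.4 µg/mL

17.4 µg/mL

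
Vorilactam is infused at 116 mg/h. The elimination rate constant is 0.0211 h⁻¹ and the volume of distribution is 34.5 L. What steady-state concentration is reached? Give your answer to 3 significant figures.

CL = k · V = 0.0211 × 34.5 = 0.7279 L/h
Css = rate / CL = 116 / 0.7279 ≈ 159 mg/L

159 mg/L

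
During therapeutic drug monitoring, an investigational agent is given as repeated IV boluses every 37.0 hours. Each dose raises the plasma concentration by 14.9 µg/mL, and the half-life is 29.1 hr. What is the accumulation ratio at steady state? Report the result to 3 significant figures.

1.71

k = ln 2 / 29.1 = 0.02382 hr⁻¹
Fraction remaining after one interval: e^(−kτ) = e^(−0.02382 × 37.0) = 0.4142
R = 1 / (1 − 0.4142) = 1 / 0.5858 ≈ 1.71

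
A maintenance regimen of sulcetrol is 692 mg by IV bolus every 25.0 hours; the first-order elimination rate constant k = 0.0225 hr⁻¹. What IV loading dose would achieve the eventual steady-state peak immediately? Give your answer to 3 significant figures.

1610 mg

Accumulation ratio R = 1 / (1 − e^(−kτ)) = 1 / (1 − e^(−0.02250×25.0)) = 1 / (1 − 0.5698) = 2.324
Loading dose = maintenance dose × R = 692 × 2.324 ≈ 1610 mg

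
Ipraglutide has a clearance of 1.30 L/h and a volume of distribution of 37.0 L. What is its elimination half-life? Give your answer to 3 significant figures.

k = CL / V = 1.30 / 37.0 = 0.03514 h⁻¹
t½ = ln 2 / k = ln 2 / 0.03514 ≈ 19.7 hours

19.7 hours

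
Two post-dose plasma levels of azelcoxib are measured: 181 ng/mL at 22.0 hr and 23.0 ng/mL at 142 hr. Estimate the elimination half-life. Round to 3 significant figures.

k = ln(C₁/C₂) / (t₂ − t₁) = ln(181/23.0) / (142 − 22.0)
  = 2.063 / 120.0 = 0.01719 hr⁻¹
t½ = ln 2 / k = ln 2 / 0.01719 ≈ 40.3 hours

40.3 hours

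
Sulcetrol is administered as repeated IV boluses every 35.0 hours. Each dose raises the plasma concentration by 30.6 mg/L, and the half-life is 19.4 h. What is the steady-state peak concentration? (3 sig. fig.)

42.9 mg/L

k = ln 2 / 19.4 = 0.03573 h⁻¹
Fraction remaining after one interval: e^(−kτ) = e^(−0.03573 × 35.0) = 0.2864
R = 1 / (1 − 0.2864) = 1.401
Css,max = 30.6 × 1.401 ≈ 42.9 mg/L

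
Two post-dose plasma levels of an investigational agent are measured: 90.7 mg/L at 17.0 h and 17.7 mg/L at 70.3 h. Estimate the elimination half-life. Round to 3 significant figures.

22.6 hours

k = ln(C₁/C₂) / (t₂ − t₁) = ln(90.7/17.7) / (70.3 − 17.0)
  = 1.634 / 53.30 = 0.03066 h⁻¹
t½ = ln 2 / k = ln 2 / 0.03066 ≈ 22.6 hours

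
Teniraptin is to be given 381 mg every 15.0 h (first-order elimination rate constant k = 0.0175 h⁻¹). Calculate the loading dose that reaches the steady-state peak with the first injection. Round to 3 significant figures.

Accumulation ratio R = 1 / (1 − e^(−kτ)) = 1 / (1 − e^(−0.01750×15.0)) = 1 / (1 − 0.7691) = 4.331
Loading dose = maintenance dose × R = 381 × 4.331 ≈ 1650 mg

1650 mg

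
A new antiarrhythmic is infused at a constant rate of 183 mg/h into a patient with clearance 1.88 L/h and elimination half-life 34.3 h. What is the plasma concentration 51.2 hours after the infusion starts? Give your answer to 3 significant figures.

Css = rate / CL = 183 / 1.88 = 97.34 µg/mL
k = ln 2 / 34.3 = 0.02021 h⁻¹
C(t) = Css (1 − e^(−kt)) = 97.34 × (1 − e^(−1.035)) = 97.34 × 0.6447 ≈ 62.8 µg/mL

62.8 µg/mL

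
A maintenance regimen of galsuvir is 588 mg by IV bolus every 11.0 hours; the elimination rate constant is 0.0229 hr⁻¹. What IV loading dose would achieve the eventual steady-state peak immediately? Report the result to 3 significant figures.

Accumulation ratio R = 1 / (1 − e^(−kτ)) = 1 / (1 − e^(−0.02290×11.0)) = 1 / (1 − 0.7773) = 4.491
Loading dose = maintenance dose × R = 588 × 4.491 ≈ 2640 mg

2640 mg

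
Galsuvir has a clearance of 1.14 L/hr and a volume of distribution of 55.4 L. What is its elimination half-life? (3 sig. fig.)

k = CL / V = 1.14 / 55.4 = 0.02058 hr⁻¹
t½ = ln 2 / k = ln 2 / 0.02058 ≈ 33.7 hours

33.7 hours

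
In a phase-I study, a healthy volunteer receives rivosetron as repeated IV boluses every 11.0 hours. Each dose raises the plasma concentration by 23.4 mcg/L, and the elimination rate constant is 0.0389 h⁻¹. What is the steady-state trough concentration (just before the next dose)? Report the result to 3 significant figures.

43.8 mcg/L

Fraction remaining after one interval: e^(−kτ) = e^(−0.03890 × 11.0) = 0.6519
R = 1 / (1 − 0.6519) = 2.873
Css,max = 23.4 × 2.873 = 67.22 mcg/L
Css,min = Css,max × e^(−kτ) = 67.22 × 0.6519 ≈ 43.8 mcg/L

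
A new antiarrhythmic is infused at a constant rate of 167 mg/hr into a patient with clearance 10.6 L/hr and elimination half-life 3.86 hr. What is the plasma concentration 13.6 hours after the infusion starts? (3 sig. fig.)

Css = rate / CL = 167 / 10.6 = 15.75 µg/mL
k = ln 2 / 3.86 = 0.1796 hr⁻¹
C(t) = Css (1 − e^(−kt)) = 15.75 × (1 − e^(−2.442)) = 15.75 × 0.9130 ≈ 14.4 µg/mL

14.4 µg/mL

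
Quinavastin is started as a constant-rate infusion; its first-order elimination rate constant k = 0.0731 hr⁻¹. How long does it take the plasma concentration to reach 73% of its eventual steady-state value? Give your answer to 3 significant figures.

f = 1 − e^(−kt)  ⇒  t = −ln(1 − f) / k
t = −ln(1 − 0.73) / 0.07310 = 1.309 / 0.07310 ≈ 17.9 hours

17.9 hours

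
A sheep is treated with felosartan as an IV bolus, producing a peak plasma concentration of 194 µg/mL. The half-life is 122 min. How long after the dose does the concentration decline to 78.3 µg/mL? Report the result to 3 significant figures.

k = ln 2 / 122 = 0.005682 min⁻¹
C(t) = C₀ e^(−kt)  ⇒  t = ln(C₀/C) / k
t = ln(194/78.3) / 0.005682 = 0.9073 / 0.005682 ≈ 160 minutes

160 minutes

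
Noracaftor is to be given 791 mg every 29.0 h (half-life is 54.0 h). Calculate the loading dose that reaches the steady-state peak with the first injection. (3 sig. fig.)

k = ln 2 / 54.0 = 0.01284 h⁻¹
Accumulation ratio R = 1 / (1 − e^(−kτ)) = 1 / (1 − e^(−0.01284×29.0)) = 1 / (1 − 0.6892) = 3.217
Loading dose = maintenance dose × R = 791 × 3.217 ≈ 2540 mg

2540 mg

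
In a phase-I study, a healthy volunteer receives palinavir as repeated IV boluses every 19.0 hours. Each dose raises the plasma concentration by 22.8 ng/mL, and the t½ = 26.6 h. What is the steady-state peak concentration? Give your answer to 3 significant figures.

58.4 ng/mL

k = ln 2 / 26.6 = 0.02606 h⁻¹
Fraction remaining after one interval: e^(−kτ) = e^(−0.02606 × 19.0) = 0.6095
R = 1 / (1 − 0.6095) = 2.561
Css,max = 22.8 × 2.561 ≈ 58.4 ng/mL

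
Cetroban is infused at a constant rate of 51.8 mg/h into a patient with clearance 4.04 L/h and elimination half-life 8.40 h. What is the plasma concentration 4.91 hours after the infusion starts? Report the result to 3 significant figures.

Css = rate / CL = 51.8 / 4.04 = 12.82 mg/L
k = ln 2 / 8.40 = 0.08252 h⁻¹
C(t) = Css (1 − e^(−kt)) = 12.82 × (1 − e^(−0.4052)) = 12.82 × 0.3331 ≈ 4.27 mg/L

4.27 mg/L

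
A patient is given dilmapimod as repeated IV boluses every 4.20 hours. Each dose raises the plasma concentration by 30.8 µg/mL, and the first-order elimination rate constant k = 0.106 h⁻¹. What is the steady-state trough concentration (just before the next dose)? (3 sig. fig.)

Fraction remaining after one interval: e^(−kτ) = e^(−0.1060 × 4.20) = 0.6407
R = 1 / (1 − 0.6407) = 2.783
Css,max = 30.8 × 2.783 = 85.72 µg/mL
Css,min = Css,max × e^(−kτ) = 85.72 × 0.6407 ≈ 54.9 µg/mL

54.9 µg/mL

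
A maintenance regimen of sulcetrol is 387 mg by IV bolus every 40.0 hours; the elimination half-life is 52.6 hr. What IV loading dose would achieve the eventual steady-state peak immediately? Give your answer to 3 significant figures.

945 mg

k = ln 2 / 52.6 = 0.01318 hr⁻¹
Accumulation ratio R = 1 / (1 − e^(−kτ)) = 1 / (1 − e^(−0.01318×40.0)) = 1 / (1 − 0.5903) = 2.441
Loading dose = maintenance dose × R = 387 × 2.441 ≈ 945 mg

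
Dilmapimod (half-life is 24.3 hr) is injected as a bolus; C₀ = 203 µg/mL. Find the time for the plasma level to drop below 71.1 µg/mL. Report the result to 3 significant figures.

36.8 hours

k = ln 2 / 24.3 = 0.02852 hr⁻¹
C(t) = C₀ e^(−kt)  ⇒  t = ln(C₀/C) / k
t = ln(203/71.1) / 0.02852 = 1.049 / 0.02852 ≈ 36.8 hours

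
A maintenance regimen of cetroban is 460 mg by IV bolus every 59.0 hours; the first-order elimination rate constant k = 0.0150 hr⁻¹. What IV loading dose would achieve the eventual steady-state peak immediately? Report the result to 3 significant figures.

Accumulation ratio R = 1 / (1 − e^(−kτ)) = 1 / (1 − e^(−0.01500×59.0)) = 1 / (1 − 0.4127) = 1.703
Loading dose = maintenance dose × R = 460 × 1.703 ≈ 783 mg

783 mg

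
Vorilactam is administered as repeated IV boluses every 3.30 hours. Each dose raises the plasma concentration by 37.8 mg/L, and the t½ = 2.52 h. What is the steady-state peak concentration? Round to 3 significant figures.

63.4 mg/L

k = ln 2 / 2.52 = 0.2751 h⁻¹
Fraction remaining after one interval: e^(−kτ) = e^(−0.2751 × 3.30) = 0.4035
R = 1 / (1 − 0.4035) = 1.676
Css,max = 37.8 × 1.676 ≈ 63.4 mg/L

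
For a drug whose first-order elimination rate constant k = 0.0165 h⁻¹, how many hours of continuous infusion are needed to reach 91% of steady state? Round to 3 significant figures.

f = 1 − e^(−kt)  ⇒  t = −ln(1 − f) / k
t = −ln(1 − 0.91) / 0.01650 = 2.408 / 0.01650 ≈ 146 hours

146 hours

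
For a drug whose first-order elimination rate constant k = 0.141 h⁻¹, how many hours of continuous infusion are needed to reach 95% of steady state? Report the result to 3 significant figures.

21.2 hours

f = 1 − e^(−kt)  ⇒  t = −ln(1 − f) / k
t = −ln(1 − 0.95) / 0.1410 = 2.996 / 0.1410 ≈ 21.2 hours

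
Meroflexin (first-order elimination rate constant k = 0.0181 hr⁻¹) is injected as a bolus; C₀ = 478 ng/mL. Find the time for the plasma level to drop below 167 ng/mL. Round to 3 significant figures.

58.1 hours

C(t) = C₀ e^(−kt)  ⇒  t = ln(C₀/C) / k
t = ln(478/167) / 0.01810 = 1.052 / 0.01810 ≈ 58.1 hours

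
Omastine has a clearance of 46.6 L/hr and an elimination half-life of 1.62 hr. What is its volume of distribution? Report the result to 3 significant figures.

k = ln 2 / t½ = ln 2 / 1.62 = 0.4279 hr⁻¹
V = CL / k = 46.6 / 0.4279 ≈ 109 L

109 L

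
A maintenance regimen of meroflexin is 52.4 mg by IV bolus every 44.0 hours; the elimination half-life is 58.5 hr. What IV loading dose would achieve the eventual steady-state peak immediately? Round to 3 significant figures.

129 mg

k = ln 2 / 58.5 = 0.01185 hr⁻¹
Accumulation ratio R = 1 / (1 − e^(−kτ)) = 1 / (1 − e^(−0.01185×44.0)) = 1 / (1 − 0.5937) = 2.461
Loading dose = maintenance dose × R = 52.4 × 2.461 ≈ 129 mg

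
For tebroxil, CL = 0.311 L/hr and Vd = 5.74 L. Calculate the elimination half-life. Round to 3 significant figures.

12.8 hours

k = CL / V = 0.311 / 5.74 = 0.05418 hr⁻¹
t½ = ln 2 / k = ln 2 / 0.05418 ≈ 12.8 hours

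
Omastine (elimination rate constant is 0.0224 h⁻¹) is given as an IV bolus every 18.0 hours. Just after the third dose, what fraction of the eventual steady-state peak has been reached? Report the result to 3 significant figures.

f_n = 1 − e^(−nkτ) = 1 − e^(−3 × 0.02240 × 18.0) = 1 − e^(−1.210) = 1 − 0.2983 ≈ 0.702

0.702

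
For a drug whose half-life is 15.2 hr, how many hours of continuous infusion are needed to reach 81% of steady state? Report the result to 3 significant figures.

k = ln 2 / 15.2 = 0.04560 hr⁻¹
f = 1 − e^(−kt)  ⇒  t = −ln(1 − f) / k
t = −ln(1 − 0.81) / 0.04560 = 1.661 / 0.04560 ≈ 36.4 hours

36.4 hours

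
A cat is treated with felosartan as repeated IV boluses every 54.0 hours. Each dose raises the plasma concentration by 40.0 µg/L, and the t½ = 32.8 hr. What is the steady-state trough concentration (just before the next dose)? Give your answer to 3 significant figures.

k = ln 2 / 32.8 = 0.02113 hr⁻¹
Fraction remaining after one interval: e^(−kτ) = e^(−0.02113 × 54.0) = 0.3194
R = 1 / (1 − 0.3194) = 1.469
Css,max = 40.0 × 1.469 = 58.78 µg/L
Css,min = Css,max × e^(−kτ) = 58.78 × 0.3194 ≈ 18.8 µg/L

18.8 µg/L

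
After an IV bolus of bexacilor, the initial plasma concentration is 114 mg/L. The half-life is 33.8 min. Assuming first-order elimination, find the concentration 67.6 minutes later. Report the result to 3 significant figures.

28.5 mg/L

k = ln 2 / 33.8 = 0.02051 min⁻¹
67.6 min is 2.000 half-lives, so C = 114 × (1/2)^2.000 = 114 × 0.2500 ≈ 28.5 mg/L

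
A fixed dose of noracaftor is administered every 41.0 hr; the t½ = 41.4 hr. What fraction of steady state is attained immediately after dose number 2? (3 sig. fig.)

0.747

k = ln 2 / 41.4 = 0.01674 hr⁻¹
f_n = 1 − e^(−nkτ) = 1 − e^(−2 × 0.01674 × 41.0) = 1 − e^(−1.373) = 1 − 0.2534 ≈ 0.747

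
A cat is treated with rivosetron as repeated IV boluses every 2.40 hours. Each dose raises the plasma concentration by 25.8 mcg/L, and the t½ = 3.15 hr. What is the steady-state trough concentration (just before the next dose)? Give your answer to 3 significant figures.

37.1 mcg/L

k = ln 2 / 3.15 = 0.2200 hr⁻¹
Fraction remaining after one interval: e^(−kτ) = e^(−0.2200 × 2.40) = 0.5897
R = 1 / (1 − 0.5897) = 2.437
Css,max = 25.8 × 2.437 = 62.88 mcg/L
Css,min = Css,max × e^(−kτ) = 62.88 × 0.5897 ≈ 37.1 mcg/L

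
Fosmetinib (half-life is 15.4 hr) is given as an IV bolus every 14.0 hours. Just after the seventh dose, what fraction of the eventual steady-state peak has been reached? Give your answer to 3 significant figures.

0.988

k = ln 2 / 15.4 = 0.04501 hr⁻¹
f_n = 1 − e^(−nkτ) = 1 − e^(−7 × 0.04501 × 14.0) = 1 − e^(−4.411) = 1 − 0.01214 ≈ 0.988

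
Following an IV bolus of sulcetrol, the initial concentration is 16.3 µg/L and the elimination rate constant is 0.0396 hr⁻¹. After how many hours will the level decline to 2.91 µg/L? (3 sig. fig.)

C(t) = C₀ e^(−kt)  ⇒  t = ln(C₀/C) / k
t = ln(16.3/2.91) / 0.03960 = 1.723 / 0.03960 ≈ 43.5 hours

43.5 hours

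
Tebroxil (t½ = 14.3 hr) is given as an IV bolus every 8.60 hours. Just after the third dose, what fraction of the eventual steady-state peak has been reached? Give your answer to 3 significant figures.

0.714

k = ln 2 / 14.3 = 0.04847 hr⁻¹
f_n = 1 − e^(−nkτ) = 1 − e^(−3 × 0.04847 × 8.60) = 1 − e^(−1.251) = 1 − 0.2863 ≈ 0.714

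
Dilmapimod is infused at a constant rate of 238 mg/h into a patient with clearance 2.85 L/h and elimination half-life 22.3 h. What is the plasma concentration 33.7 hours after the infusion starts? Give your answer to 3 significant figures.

Css = rate / CL = 238 / 2.85 = 83.51 mg/L
k = ln 2 / 22.3 = 0.03108 h⁻¹
C(t) = Css (1 − e^(−kt)) = 83.51 × (1 − e^(−1.047)) = 83.51 × 0.6492 ≈ 54.2 mg/L

54.2 mg/L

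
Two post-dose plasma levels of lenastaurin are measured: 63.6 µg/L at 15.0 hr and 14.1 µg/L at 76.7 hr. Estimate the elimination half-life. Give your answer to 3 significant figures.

28.4 hours

k = ln(C₁/C₂) / (t₂ − t₁) = ln(63.6/14.1) / (76.7 − 15.0)
  = 1.506 / 61.70 = 0.02442 hr⁻¹
t½ = ln 2 / k = ln 2 / 0.02442 ≈ 28.4 hours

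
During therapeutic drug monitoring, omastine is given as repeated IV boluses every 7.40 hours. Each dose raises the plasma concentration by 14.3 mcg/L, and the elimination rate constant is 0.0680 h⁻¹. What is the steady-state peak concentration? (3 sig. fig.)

36.2 mcg/L

Fraction remaining after one interval: e^(−kτ) = e^(−0.06800 × 7.40) = 0.6046
R = 1 / (1 − 0.6046) = 2.529
Css,max = 14.3 × 2.529 ≈ 36.2 mcg/L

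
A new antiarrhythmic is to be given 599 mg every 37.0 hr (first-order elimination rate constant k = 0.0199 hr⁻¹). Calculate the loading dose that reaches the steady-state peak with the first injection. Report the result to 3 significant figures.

1150 mg

Accumulation ratio R = 1 / (1 − e^(−kτ)) = 1 / (1 − e^(−0.01990×37.0)) = 1 / (1 − 0.4789) = 1.919
Loading dose = maintenance dose × R = 599 × 1.919 ≈ 1150 mg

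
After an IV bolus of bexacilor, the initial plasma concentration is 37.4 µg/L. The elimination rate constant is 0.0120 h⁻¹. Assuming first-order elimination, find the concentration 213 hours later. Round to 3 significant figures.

2.90 µg/L

C(t) = C₀ e^(−kt) = 37.4 × e^(−0.01200 × 213) = 37.4 × e^(−2.556) = 37.4 × 0.07761 ≈ 2.90 µg/L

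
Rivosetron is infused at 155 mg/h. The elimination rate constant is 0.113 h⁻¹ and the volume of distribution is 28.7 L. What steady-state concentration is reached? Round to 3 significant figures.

47.8 µg/mL

CL = k · V = 0.113 × 28.7 = 3.243 L/h
Css = rate / CL = 155 / 3.243 ≈ 47.8 µg/mL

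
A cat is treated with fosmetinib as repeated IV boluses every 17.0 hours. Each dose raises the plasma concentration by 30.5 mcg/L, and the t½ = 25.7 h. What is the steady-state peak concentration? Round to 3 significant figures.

82.9 mcg/L

k = ln 2 / 25.7 = 0.02697 h⁻¹
Fraction remaining after one interval: e^(−kτ) = e^(−0.02697 × 17.0) = 0.6322
R = 1 / (1 − 0.6322) = 2.719
Css,max = 30.5 × 2.719 ≈ 82.9 mcg/L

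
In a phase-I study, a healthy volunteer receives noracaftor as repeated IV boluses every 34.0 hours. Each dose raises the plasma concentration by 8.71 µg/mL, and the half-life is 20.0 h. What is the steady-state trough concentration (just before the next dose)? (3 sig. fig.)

3.87 µg/mL

k = ln 2 / 20.0 = 0.03466 h⁻¹
Fraction remaining after one interval: e^(−kτ) = e^(−0.03466 × 34.0) = 0.3078
R = 1 / (1 − 0.3078) = 1.445
Css,max = 8.71 × 1.445 = 12.58 µg/mL
Css,min = Css,max × e^(−kτ) = 12.58 × 0.3078 ≈ 3.87 µg/mL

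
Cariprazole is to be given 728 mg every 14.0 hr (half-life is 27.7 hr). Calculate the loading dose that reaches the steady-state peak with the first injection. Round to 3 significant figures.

k = ln 2 / 27.7 = 0.02502 hr⁻¹
Accumulation ratio R = 1 / (1 − e^(−kτ)) = 1 / (1 − e^(−0.02502×14.0)) = 1 / (1 − 0.7045) = 3.384
Loading dose = maintenance dose × R = 728 × 3.384 ≈ 2460 mg

2460 mg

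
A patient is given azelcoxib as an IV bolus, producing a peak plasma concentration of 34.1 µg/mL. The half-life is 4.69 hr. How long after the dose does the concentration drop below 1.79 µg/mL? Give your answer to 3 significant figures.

k = ln 2 / 4.69 = 0.1478 hr⁻¹
C(t) = C₀ e^(−kt)  ⇒  t = ln(C₀/C) / k
t = ln(34.1/1.79) / 0.1478 = 2.947 / 0.1478 ≈ 19.9 hours

19.9 hours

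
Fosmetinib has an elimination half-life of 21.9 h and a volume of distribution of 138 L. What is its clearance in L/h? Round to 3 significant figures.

k = ln 2 / t½ = ln 2 / 21.9 = 0.03165 h⁻¹
CL = k · V = 0.03165 × 138 ≈ 4.37 L/h

4.37 L/h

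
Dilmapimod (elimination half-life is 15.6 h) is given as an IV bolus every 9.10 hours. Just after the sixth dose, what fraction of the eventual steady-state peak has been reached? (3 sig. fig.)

k = ln 2 / 15.6 = 0.04443 h⁻¹
f_n = 1 − e^(−nkτ) = 1 − e^(−6 × 0.04443 × 9.10) = 1 − e^(−2.426) = 1 − 0.08839 ≈ 0.912

0.912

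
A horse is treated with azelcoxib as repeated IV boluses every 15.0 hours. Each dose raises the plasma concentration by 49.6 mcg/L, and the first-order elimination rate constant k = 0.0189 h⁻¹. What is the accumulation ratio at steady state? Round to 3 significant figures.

4.05

Fraction remaining after one interval: e^(−kτ) = e^(−0.01890 × 15.0) = 0.7531
R = 1 / (1 − 0.7531) = 1 / 0.2469 ≈ 4.05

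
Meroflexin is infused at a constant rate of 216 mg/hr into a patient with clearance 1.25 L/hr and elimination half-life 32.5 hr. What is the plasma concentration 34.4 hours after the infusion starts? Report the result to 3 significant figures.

Css = rate / CL = 216 / 1.25 = 172.8 µg/mL
k = ln 2 / 32.5 = 0.02133 hr⁻¹
C(t) = Css (1 − e^(−kt)) = 172.8 × (1 − e^(−0.7337)) = 172.8 × 0.5199 ≈ 89.8 µg/mL

89.8 µg/mL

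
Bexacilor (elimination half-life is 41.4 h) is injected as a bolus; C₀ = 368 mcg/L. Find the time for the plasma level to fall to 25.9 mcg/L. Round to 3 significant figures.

159 hours

k = ln 2 / 41.4 = 0.01674 h⁻¹
C(t) = C₀ e^(−kt)  ⇒  t = ln(C₀/C) / k
t = ln(368/25.9) / 0.01674 = 2.654 / 0.01674 ≈ 159 hours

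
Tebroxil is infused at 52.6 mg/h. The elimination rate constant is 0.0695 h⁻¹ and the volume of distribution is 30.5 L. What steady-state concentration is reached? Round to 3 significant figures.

CL = k · V = 0.0695 × 30.5 = 2.120 L/h
Css = rate / CL = 52.6 / 2.120 ≈ 24.8 mg/L

24.8 mg/L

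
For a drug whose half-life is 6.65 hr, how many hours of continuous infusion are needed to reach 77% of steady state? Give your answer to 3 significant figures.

14.1 hours

k = ln 2 / 6.65 = 0.1042 hr⁻¹
f = 1 − e^(−kt)  ⇒  t = −ln(1 − f) / k
t = −ln(1 − 0.77) / 0.1042 = 1.470 / 0.1042 ≈ 14.1 hours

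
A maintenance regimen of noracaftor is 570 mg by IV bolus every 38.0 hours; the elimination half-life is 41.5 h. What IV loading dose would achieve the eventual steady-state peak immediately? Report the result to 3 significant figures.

k = ln 2 / 41.5 = 0.01670 h⁻¹
Accumulation ratio R = 1 / (1 − e^(−kτ)) = 1 / (1 − e^(−0.01670×38.0)) = 1 / (1 − 0.5301) = 2.128
Loading dose = maintenance dose × R = 570 × 2.128 ≈ 1210 mg

1210 mg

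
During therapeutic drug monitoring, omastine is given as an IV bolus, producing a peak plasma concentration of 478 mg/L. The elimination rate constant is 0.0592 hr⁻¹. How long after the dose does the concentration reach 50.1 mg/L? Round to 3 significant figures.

C(t) = C₀ e^(−kt)  ⇒  t = ln(C₀/C) / k
t = ln(478/50.1) / 0.05920 = 2.256 / 0.05920 ≈ 38.1 hours

38.1 hours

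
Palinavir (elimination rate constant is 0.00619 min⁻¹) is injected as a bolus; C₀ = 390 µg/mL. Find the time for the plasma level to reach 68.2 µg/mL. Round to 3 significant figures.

282 minutes

C(t) = C₀ e^(−kt)  ⇒  t = ln(C₀/C) / k
t = ln(390/68.2) / 0.006190 = 1.744 / 0.006190 ≈ 282 minutes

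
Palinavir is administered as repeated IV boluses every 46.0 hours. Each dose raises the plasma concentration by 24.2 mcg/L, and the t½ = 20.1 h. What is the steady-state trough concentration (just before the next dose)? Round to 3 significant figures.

6.23 mcg/L

k = ln 2 / 20.1 = 0.03448 h⁻¹
Fraction remaining after one interval: e^(−kτ) = e^(−0.03448 × 46.0) = 0.2047
R = 1 / (1 − 0.2047) = 1.257
Css,max = 24.2 × 1.257 = 30.43 mcg/L
Css,min = Css,max × e^(−kτ) = 30.43 × 0.2047 ≈ 6.23 mcg/L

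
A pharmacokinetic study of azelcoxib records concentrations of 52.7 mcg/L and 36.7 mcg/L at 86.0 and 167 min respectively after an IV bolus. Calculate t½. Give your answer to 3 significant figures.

155 minutes

k = ln(C₁/C₂) / (t₂ − t₁) = ln(52.7/36.7) / (167 − 86.0)
  = 0.3618 / 81.00 = 0.004467 min⁻¹
t½ = ln 2 / k = ln 2 / 0.004467 ≈ 155 minutes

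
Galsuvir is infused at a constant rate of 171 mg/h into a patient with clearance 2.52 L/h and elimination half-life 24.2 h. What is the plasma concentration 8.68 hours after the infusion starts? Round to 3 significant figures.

14.9 mg/L

Css = rate / CL = 171 / 2.52 = 67.86 mg/L
k = ln 2 / 24.2 = 0.02864 h⁻¹
C(t) = Css (1 − e^(−kt)) = 67.86 × (1 − e^(−0.2486)) = 67.86 × 0.2201 ≈ 14.9 mg/L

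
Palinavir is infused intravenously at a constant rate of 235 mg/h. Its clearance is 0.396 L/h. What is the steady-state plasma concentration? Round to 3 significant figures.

593 mg/L

Css = infusion rate / CL = 235 / 0.396 ≈ 593 mg/L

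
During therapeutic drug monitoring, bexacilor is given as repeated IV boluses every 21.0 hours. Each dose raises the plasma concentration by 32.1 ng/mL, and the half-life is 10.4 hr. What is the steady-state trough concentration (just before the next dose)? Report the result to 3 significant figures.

10.5 ng/mL

k = ln 2 / 10.4 = 0.06665 hr⁻¹
Fraction remaining after one interval: e^(−kτ) = e^(−0.06665 × 21.0) = 0.2467
R = 1 / (1 − 0.2467) = 1.327
Css,max = 32.1 × 1.327 = 42.61 ng/mL
Css,min = Css,max × e^(−kτ) = 42.61 × 0.2467 ≈ 10.5 ng/mL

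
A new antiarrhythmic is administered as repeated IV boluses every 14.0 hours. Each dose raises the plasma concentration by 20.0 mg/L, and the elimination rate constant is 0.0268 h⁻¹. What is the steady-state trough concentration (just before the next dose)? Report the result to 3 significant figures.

Fraction remaining after one interval: e^(−kτ) = e^(−0.02680 × 14.0) = 0.6872
R = 1 / (1 − 0.6872) = 3.196
Css,max = 20.0 × 3.196 = 63.93 mg/L
Css,min = Css,max × e^(−kτ) = 63.93 × 0.6872 ≈ 43.9 mg/L

43.9 mg/L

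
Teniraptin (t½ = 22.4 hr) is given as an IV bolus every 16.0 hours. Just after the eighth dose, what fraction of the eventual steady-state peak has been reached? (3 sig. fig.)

0.981

k = ln 2 / 22.4 = 0.03094 hr⁻¹
f_n = 1 − e^(−nkτ) = 1 − e^(−8 × 0.03094 × 16.0) = 1 − e^(−3.961) = 1 − 0.01905 ≈ 0.981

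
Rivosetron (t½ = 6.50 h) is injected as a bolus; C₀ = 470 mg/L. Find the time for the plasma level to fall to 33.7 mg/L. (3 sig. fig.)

24.7 hours

k = ln 2 / 6.50 = 0.1066 h⁻¹
C(t) = C₀ e^(−kt)  ⇒  t = ln(C₀/C) / k
t = ln(470/33.7) / 0.1066 = 2.635 / 0.1066 ≈ 24.7 hours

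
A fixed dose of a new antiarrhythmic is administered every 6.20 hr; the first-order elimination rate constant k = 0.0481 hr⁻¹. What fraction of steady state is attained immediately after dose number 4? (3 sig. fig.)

0.697

f_n = 1 − e^(−nkτ) = 1 − e^(−4 × 0.04810 × 6.20) = 1 − e^(−1.193) = 1 − 0.3033 ≈ 0.697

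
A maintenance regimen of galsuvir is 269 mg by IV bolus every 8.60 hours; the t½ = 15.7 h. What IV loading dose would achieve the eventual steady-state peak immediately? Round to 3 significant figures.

k = ln 2 / 15.7 = 0.04415 h⁻¹
Accumulation ratio R = 1 / (1 − e^(−kτ)) = 1 / (1 − e^(−0.04415×8.60)) = 1 / (1 − 0.6841) = 3.165
Loading dose = maintenance dose × R = 269 × 3.165 ≈ 851 mg

851 mg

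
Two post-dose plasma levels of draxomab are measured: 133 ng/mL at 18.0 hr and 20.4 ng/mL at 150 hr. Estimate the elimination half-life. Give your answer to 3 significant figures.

k = ln(C₁/C₂) / (t₂ − t₁) = ln(133/20.4) / (150 − 18.0)
  = 1.875 / 132.0 = 0.01420 hr⁻¹
t½ = ln 2 / k = ln 2 / 0.01420 ≈ 48.8 hours

48.8 hours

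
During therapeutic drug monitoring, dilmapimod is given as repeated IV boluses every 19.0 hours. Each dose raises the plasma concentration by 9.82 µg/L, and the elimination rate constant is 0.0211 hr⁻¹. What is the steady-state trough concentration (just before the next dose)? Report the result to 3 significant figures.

Fraction remaining after one interval: e^(−kτ) = e^(−0.02110 × 19.0) = 0.6697
R = 1 / (1 − 0.6697) = 3.028
Css,max = 9.82 × 3.028 = 29.73 µg/L
Css,min = Css,max × e^(−kτ) = 29.73 × 0.6697 ≈ 19.9 µg/L

19.9 µg/L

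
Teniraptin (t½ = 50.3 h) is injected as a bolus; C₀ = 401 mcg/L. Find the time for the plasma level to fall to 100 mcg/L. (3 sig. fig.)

k = ln 2 / 50.3 = 0.01378 h⁻¹
C(t) = C₀ e^(−kt)  ⇒  t = ln(C₀/C) / k
t = ln(401/100) / 0.01378 = 1.389 / 0.01378 ≈ 101 hours

101 hours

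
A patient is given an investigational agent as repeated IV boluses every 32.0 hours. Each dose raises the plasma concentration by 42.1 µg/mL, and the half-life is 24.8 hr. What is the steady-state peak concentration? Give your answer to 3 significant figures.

71.2 µg/mL

k = ln 2 / 24.8 = 0.02795 hr⁻¹
Fraction remaining after one interval: e^(−kτ) = e^(−0.02795 × 32.0) = 0.4089
R = 1 / (1 − 0.4089) = 1.692
Css,max = 42.1 × 1.692 ≈ 71.2 µg/mL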